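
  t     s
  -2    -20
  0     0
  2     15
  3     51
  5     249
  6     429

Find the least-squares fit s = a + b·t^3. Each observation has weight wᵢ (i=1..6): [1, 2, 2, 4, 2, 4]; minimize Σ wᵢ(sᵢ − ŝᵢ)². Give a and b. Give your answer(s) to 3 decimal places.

a = -1.774, b = 1.996

AᵀWA·[a, b]ᵀ = AᵀWs reads: 15·a + 1230·b = 2428;  1230·a + 220982·b = 438814.
(Σwᵢ·1 = 15, Σwᵢ·t^3 = 1230, Σwᵢ·t^3·t^3 = 220982, Σwᵢ·s = 2428, Σwᵢ·t^3·s = 438814.)
Δ = 15·220982 − 1230² = 1801830.
a = (2428·220982 − 1230·438814)/1801830 = -1598462/900915; b = (15·438814 − 1230·2428)/1801830 = 119859/60061.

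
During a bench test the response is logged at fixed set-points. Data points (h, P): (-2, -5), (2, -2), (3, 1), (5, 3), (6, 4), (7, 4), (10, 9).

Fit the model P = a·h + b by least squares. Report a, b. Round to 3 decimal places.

a = 1.159, b = -3.134

With design matrix A, AᵀA = [[227, 31]; [31, 7]] and AᵀP = [166, 14]ᵀ.
Eliminating b: 7·(row 1) − 31·(row 2) gives 628·a = 7·166 − 31·14 = 728, so a = 182/157.
Then b = (14 − 31·(182/157))/7 = -492/157.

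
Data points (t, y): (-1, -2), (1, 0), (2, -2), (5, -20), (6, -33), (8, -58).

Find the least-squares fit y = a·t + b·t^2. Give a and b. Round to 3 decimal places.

Forming MᵀM = [[131, 861]; [861, 6035]] and Mᵀy = [-764, -5410]ᵀ gives MᵀM·[a, b]ᵀ = Mᵀy.
Eliminating b: 6035·(row 1) − 861·(row 2) gives 49264·a = 6035·(-764) − 861·(-5410) = 47270, so a = 23635/24632.
Then b = ((-5410) − 861·(23635/24632))/6035 = -25453/24632.

a = 0.960, b = -1.033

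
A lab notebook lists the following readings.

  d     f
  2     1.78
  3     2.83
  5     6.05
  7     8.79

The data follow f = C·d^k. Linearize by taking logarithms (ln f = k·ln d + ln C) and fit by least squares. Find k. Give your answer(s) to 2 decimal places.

Taking logs, ln f = k·ln d + ln C, so regress ln f on ln d.
Σln d = 5.3471, Σ(ln d)² = 8.0643, Σln f = 5.5906, Σln d·ln f = 8.6693.
Equations: 8.0643·k + 5.3471·ln C = 8.6693;  5.3471·k + 4·ln C = 5.5906.
Δ = 8.0643·4 − (5.3471)² = 3.6655; k = (8.6693·4 − 5.3471·5.5906)/3.6655 = 1.30509, ln C = (8.0643·5.5906 − 5.3471·8.6693)/3.6655 = -0.34697.

k = 1.31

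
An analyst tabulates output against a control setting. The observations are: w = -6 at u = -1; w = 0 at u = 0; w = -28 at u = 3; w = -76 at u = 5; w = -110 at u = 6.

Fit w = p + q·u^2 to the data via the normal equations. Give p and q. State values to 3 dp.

Sums needed: Σ1 = 5, Σu^2 = 71, Σu^2·u^2 = 2003.
For Xᵀw: Σw = -220, Σu^2·w = -6118.
Normal equations: [[5, 71]; [71, 2003]]·[p, q]ᵀ = [-220, -6118]ᵀ.
Determinant 5·2003 − 71² = 4974.
p = ((-220)·2003 − 71·(-6118))/4974 = -1047/829; q = (5·(-6118) − 71·(-220))/4974 = -2495/829.

p = -1.263, q = -3.010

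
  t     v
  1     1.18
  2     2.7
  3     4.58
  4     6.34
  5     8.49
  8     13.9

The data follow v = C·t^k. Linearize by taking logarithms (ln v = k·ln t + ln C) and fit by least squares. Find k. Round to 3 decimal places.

Linearized form: ln v = k·ln t + ln C. From the 6 transformed points,
Σln t = 6.8669, Σ(ln t)² = 10.5236, Σln v = 9.2981, Σln t·ln v = 13.8358.
Normal system: [[10.5236, 6.8669]; [6.8669, 6]]·[k, ln C]ᵀ = [13.8358, 9.2981]ᵀ.
Slope k = (n·Σln t·ln v − Σln t·Σln v)/(n·Σ(ln t)² − (Σln t)²) = (6·13.8358 − 6.8669·9.2981)/15.9867 = 1.19883; ln C = (Σln v − k·Σln t)/n = 0.17764.

k = 1.199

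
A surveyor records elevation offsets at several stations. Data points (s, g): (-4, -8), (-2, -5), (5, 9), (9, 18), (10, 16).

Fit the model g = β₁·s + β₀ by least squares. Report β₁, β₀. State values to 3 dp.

β₁ = 1.867, β₀ = -0.722

The normal equations are: 226·β₁ + 18·β₀ = 409;  18·β₁ + 5·β₀ = 30.
Δ = 226·5 − 18² = 806.
β₁ = (409·5 − 18·30)/806 = 1505/806; β₀ = (226·30 − 18·409)/806 = -291/403.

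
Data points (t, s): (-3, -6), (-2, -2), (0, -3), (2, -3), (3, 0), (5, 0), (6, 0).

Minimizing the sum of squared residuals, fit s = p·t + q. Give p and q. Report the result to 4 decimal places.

p = 0.5451, q = -2.8566

The normal equations are: 87·p + 11·q = 16;  11·p + 7·q = -14.
det = 87·7 − 11² = 488.
p = (16·7 − 11·(-14))/488 = 133/244; q = (87·(-14) − 11·16)/488 = -697/244.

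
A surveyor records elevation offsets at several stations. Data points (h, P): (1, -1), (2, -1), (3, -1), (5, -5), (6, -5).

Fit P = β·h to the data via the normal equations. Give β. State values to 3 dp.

Sums needed: Σh·h = 75.
Right-hand side: Σh·P = -61.
MᵀM·[β]ᵀ = MᵀP becomes [[75]]·[β]ᵀ = [-61]ᵀ.
Hence β = -61 / 75 ≈ -0.813333.

β = -0.813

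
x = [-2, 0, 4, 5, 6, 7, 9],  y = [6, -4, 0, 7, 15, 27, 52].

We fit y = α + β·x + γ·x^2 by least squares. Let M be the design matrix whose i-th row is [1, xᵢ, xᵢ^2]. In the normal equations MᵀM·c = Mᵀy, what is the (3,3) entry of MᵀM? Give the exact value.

Row 3 ↔ basis x^2, column 3 ↔ basis x^2, so (MᵀM)_{3,3} = Σᵢ (x^2)·(x^2) = (4)·(4) + (0)·(0) + (16)·(16) + (25)·(25) + (36)·(36) + (49)·(49) + (81)·(81) = 11155.

11155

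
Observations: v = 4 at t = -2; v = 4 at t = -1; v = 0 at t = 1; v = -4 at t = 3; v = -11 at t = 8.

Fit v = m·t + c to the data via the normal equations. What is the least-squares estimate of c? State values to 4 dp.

c = 1.4490

Compute the Gram sums: Σt·t = 79, Σt = 9, Σ1 = 5.
Right-hand side: Σt·v = -112, Σv = -7.
Eliminating c: 5·(row 1) − 9·(row 2) gives 314·m = 5·(-112) − 9·(-7) = -497, so m = -497/314.
Then c = ((-7) − 9·(-497/314))/5 = 455/314.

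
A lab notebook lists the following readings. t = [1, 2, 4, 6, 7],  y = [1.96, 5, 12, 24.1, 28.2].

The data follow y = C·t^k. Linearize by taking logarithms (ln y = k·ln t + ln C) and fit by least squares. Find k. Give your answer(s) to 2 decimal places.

Linearized form: ln y = k·ln t + ln C. From the 5 transformed points,
Over the data: Σln t = 5.8171, Σ(ln t)² = 9.3992, Σln y = 11.2888, Σln t·ln y = 16.7602.
Normal system: [[9.3992, 5.8171]; [5.8171, 5]]·[k, ln C]ᵀ = [16.7602, 11.2888]ᵀ.
Slope k = (n·Σln t·ln y − Σln t·Σln y)/(n·Σ(ln t)² − (Σln t)²) = (5·16.7602 − 5.8171·11.2888)/13.1574 = 1.37812; ln C = (Σln y − k·Σln t)/n = 0.65442.

k = 1.38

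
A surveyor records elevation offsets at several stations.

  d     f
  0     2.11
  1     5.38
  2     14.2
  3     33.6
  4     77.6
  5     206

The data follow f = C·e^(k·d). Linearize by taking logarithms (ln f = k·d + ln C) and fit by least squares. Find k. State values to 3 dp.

k = 0.908

Linearized form: ln f = k·d + ln C. From the 6 transformed points,
Sums: Σd = 15.0000, Σ(d)² = 55.0000, Σln f = 18.2766, Σd·ln f = 61.5784.
Normal system: [[55.0000, 15.0000]; [15.0000, 6]]·[k, ln C]ᵀ = [61.5784, 18.2766]ᵀ.
Slope k = (n·Σd·ln f − Σd·Σln f)/(n·Σ(d)² − (Σd)²) = (6·61.5784 − 15.0000·18.2766)/105.0000 = 0.90782; ln C = (Σln f − k·Σd)/n = 0.77654.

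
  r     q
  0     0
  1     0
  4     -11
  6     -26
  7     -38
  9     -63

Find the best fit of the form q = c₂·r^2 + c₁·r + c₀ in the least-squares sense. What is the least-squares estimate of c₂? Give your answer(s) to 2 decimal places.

Entries of AᵀA: Σr^2·r^2 = 10515, Σr^2·r = 1353, Σr^2 = 183, Σr·r = 183, Σr = 27, Σ1 = 6.
Moment sums: Σr^2·q = -8077, Σr·q = -1033, Σq = -138.
Solving the 3×3 system (Gaussian elimination) gives c₂ = -137/160, c₁ = 323/480, c₀ = 7/80.

c₂ = -0.86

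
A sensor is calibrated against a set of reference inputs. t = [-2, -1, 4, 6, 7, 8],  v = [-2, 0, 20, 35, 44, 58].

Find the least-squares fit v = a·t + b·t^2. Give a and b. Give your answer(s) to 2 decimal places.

a = 2.14, b = 0.62

Entries of MᵀM: Σt·t = 170, Σt·t^2 = 1126, Σt^2·t^2 = 8066.
And Σt·v = 1066, Σt^2·v = 7440.
Normal equations: [[170, 1126]; [1126, 8066]]·[a, b]ᵀ = [1066, 7440]ᵀ.
det = 170·8066 − 1126² = 103344.
a = (1066·8066 − 1126·7440)/103344 = 55229/25836; b = (170·7440 − 1126·1066)/103344 = 16121/25836.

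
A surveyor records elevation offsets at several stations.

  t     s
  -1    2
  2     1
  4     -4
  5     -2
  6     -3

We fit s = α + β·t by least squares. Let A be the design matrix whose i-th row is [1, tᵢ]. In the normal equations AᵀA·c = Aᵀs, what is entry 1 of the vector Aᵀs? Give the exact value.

-6

Entry 1 ↔ basis 1, so (Aᵀs)_{1} = Σᵢ sᵢ = (1)·(2) + (1)·(1) + (1)·(-4) + (1)·(-2) + (1)·(-3) = -6.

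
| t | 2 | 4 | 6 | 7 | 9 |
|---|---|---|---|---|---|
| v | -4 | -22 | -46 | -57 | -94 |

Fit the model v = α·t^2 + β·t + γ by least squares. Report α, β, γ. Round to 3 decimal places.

α = -0.867, β = -3.152, γ = 5.315

From the data, Σt^2·t^2 = 10530, Σt^2·t = 1360, Σt^2 = 186, Σt·t = 186, Σt = 28, Σ1 = 5.
Right-hand side: Σt^2·v = -12431, Σt·v = -1617, Σv = -223.
Normal equations: [[10530, 1360, 186]; [1360, 186, 28]; [186, 28, 5]]·[α, β, γ]ᵀ = [-12431, -1617, -223]ᵀ.
Solving the 3×3 system (Gaussian elimination) gives α = -8797/10142, β = -31963/10142, γ = 26954/5071.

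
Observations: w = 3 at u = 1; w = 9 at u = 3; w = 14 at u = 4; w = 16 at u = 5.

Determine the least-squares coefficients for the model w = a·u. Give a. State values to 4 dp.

Entries of XᵀX: Σu·u = 51.
Right-hand side: Σu·w = 166.
Normal equations: [[51]]·[a]ᵀ = [166]ᵀ.
a = 166/51 = 3.2549.

a = 3.2549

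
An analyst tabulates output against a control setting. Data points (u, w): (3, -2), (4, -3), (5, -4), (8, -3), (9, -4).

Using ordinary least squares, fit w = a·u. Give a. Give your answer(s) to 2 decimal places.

a = -0.50

Sums needed: Σu·u = 195.
Moment sums: Σu·w = -98.
Normal equations: [[195]]·[a]ᵀ = [-98]ᵀ.
Hence a = -98 / 195 ≈ -0.502564.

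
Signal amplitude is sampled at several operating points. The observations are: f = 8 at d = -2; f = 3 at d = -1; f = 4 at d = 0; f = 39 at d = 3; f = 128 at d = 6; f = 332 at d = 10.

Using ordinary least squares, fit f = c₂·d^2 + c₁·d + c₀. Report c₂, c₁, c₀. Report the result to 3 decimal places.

Sums needed: Σd^2·d^2 = 11394, Σd^2·d = 1234, Σd^2 = 150, Σd·d = 150, Σd = 16, Σ1 = 6.
Moment sums: Σd^2·f = 38194, Σd·f = 4186, Σf = 514.
Solving the 3×3 system (Gaussian elimination) gives c₂ = 93067/31225, c₁ = 95878/31225, c₀ = 92592/31225.

c₂ = 2.981, c₁ = 3.071, c₀ = 2.965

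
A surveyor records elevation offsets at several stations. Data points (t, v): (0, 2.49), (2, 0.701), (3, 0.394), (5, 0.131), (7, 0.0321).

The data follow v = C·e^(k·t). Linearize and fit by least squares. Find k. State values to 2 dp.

Let Y = ln v. Fitting Y = k·t + ln C by least squares:
AᵀA = [[87.0000, 17.0000]; [17.0000, 5]], rhs = [-37.7398, -5.8458]ᵀ  (here Σt = 17.0000, Σ(t)² = 87.0000, Σln v = -5.8458, Σt·ln v = -37.7398).
Δ = 87.0000·5 − (17.0000)² = 146.0000; k = (-37.7398·5 − 17.0000·-5.8458)/146.0000 = -0.61178, ln C = (87.0000·-5.8458 − 17.0000·-37.7398)/146.0000 = 0.91089.

k = -0.61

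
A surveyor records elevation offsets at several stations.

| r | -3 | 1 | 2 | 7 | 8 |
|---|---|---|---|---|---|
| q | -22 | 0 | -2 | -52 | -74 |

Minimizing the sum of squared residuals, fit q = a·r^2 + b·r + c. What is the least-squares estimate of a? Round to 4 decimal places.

Normal-equation sums: Σr^2·r^2 = 6595, Σr^2·r = 837, Σr^2 = 127, Σr·r = 127, Σr = 15, Σ1 = 5.
For Xᵀq: Σr^2·q = -7490, Σr·q = -894, Σq = -150.
XᵀX·[a, b, c]ᵀ = Xᵀq becomes [[6595, 837, 127]; [837, 127, 15]; [127, 15, 5]]·[a, b, c]ᵀ = [-7490, -894, -150]ᵀ.
Solving the 3×3 system (Gaussian elimination) gives a = -124120/85423, b = 227694/85423, c = -93124/85423.

a = -1.4530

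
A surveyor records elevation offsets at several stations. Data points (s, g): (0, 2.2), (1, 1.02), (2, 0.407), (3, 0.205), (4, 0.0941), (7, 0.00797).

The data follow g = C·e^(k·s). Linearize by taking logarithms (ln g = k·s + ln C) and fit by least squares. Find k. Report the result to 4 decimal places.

k = -0.8003

Taking logs, ln g = k·s + ln C, so regress ln g on s.
Σs = 17.0000, Σ(s)² = 79.0000, Σln g = -8.8709, Σs·ln g = -49.8104.
Normal system: [[79.0000, 17.0000]; [17.0000, 6]]·[k, ln C]ᵀ = [-49.8104, -8.8709]ᵀ.
Slope k = (n·Σs·ln g − Σs·Σln g)/(n·Σ(s)² − (Σs)²) = (6·-49.8104 − 17.0000·-8.8709)/185.0000 = -0.80031; ln C = (Σln g − k·Σs)/n = 0.78906.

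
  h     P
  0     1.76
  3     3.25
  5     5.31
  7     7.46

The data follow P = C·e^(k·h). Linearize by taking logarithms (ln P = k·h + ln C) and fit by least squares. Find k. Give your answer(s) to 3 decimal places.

Taking logs, ln P = k·h + ln C, so regress ln P on h.
Σh = 15.0000, Σ(h)² = 83.0000, Σln P = 5.4231, Σh·ln P = 25.9508.
Equations: 83.0000·k + 15.0000·ln C = 25.9508;  15.0000·k + 4·ln C = 5.4231.
Δ = 83.0000·4 − (15.0000)² = 107.0000; k = (25.9508·4 − 15.0000·5.4231)/107.0000 = 0.20987, ln C = (83.0000·5.4231 − 15.0000·25.9508)/107.0000 = 0.56875.

k = 0.210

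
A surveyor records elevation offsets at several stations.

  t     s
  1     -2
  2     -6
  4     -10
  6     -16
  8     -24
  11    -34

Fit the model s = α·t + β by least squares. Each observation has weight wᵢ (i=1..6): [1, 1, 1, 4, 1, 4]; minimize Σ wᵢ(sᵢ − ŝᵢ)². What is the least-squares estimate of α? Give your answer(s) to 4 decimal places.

From the data, Σwᵢ·t·t = 713, Σwᵢ·t = 83, Σwᵢ·1 = 12.
Right-hand side: Σwᵢ·t·s = -2126, Σwᵢ·s = -242.
Determinant 713·12 − 83² = 1667.
α = ((-2126)·12 − 83·(-242))/1667 = -5426/1667; β = (713·(-242) − 83·(-2126))/1667 = 3912/1667.

α = -3.2549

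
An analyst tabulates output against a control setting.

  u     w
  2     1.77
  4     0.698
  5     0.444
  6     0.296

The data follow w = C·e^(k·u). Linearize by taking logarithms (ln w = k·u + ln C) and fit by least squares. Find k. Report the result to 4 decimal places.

k = -0.4496

Let Y = ln w. Fitting Y = k·u + ln C by least squares:
Over the data: Σu = 17.0000, Σ(u)² = 81.0000, Σln w = -1.8179, Σu·ln w = -11.6602.
Normal system: [[81.0000, 17.0000]; [17.0000, 4]]·[k, ln C]ᵀ = [-11.6602, -1.8179]ᵀ.
Δ = 81.0000·4 − (17.0000)² = 35.0000; k = (-11.6602·4 − 17.0000·-1.8179)/35.0000 = -0.44962, ln C = (81.0000·-1.8179 − 17.0000·-11.6602)/35.0000 = 1.45643.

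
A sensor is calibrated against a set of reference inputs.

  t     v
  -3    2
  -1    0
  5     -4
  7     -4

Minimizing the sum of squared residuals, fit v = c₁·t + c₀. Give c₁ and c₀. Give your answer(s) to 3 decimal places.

Entries of AᵀA: Σt·t = 84, Σt = 8, Σ1 = 4.
Right-hand side: Σt·v = -54, Σv = -6.
det = 84·4 − 8² = 272.
c₁ = ((-54)·4 − 8·(-6))/272 = -21/34; c₀ = (84·(-6) − 8·(-54))/272 = -9/34.

c₁ = -0.618, c₀ = -0.265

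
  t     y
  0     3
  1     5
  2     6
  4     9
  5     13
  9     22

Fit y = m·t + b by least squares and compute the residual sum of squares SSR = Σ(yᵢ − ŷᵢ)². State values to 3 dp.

SSR = 4.660

Compute the Gram sums: Σt·t = 127, Σt = 21, Σ1 = 6.
And Σt·y = 316, Σy = 58.
So XᵀX·[m, b]ᵀ = Xᵀy: [[127, 21]; [21, 6]]·[m, b]ᵀ = [316, 58]ᵀ.
det = 127·6 − 21² = 321.
m = (316·6 − 21·58)/321 = 226/107; b = (127·58 − 21·316)/321 = 730/321.
Residuals: 233/321, 197/321, -160/321, -553/321, 53/321, 230/321; SSR = 1496/321.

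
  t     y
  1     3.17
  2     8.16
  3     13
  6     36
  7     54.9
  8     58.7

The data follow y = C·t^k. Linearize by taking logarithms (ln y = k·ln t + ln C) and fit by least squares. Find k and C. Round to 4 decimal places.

Linearized form: ln y = k·ln t + ln C. From the 6 transformed points,
XᵀX = [[13.0084, 7.6089]; [7.6089, 6]], rhs = [26.9565, 17.4794]ᵀ  (here Σln t = 7.6089, Σ(ln t)² = 13.0084, Σln y = 17.4794, Σln t·ln y = 26.9565).
Solving (det = 20.1558): k = 1.42593, ln C = 1.10494, so C = exp(1.10494) = 3.01905.

k = 1.4259, C = 3.0191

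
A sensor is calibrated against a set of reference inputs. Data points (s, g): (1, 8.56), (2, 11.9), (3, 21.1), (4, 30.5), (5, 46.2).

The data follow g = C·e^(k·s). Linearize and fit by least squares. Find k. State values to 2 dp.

With ln gᵢ as the transformed response and sᵢ as the regressor:
Over the data: Σs = 15.0000, Σ(s)² = 55.0000, Σln g = 14.9236, Σs·ln g = 49.0838.
Normal system: [[55.0000, 15.0000]; [15.0000, 5]]·[k, ln C]ᵀ = [49.0838, 14.9236]ᵀ.
Solving (det = 50.0000): k = 0.43129, ln C = 1.69084.

k = 0.43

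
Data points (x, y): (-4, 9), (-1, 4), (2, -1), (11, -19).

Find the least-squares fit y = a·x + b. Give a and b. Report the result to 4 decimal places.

a = -1.8810, b = 2.0119

The normal system AᵀA·[a, b]ᵀ = Aᵀy is [[142, 8]; [8, 4]]·[a, b]ᵀ = [-251, -7]ᵀ.
Δ = 142·4 − 8² = 504.
a = ((-251)·4 − 8·(-7))/504 = -79/42; b = (142·(-7) − 8·(-251))/504 = 169/84.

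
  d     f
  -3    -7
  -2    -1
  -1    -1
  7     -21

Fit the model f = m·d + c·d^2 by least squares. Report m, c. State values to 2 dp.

m = 0.47, c = -0.50

The normal system MᵀM·[m, c]ᵀ = Mᵀf is [[63, 307]; [307, 2499]]·[m, c]ᵀ = [-123, -1097]ᵀ.
Δ = 63·2499 − 307² = 63188.
m = ((-123)·2499 − 307·(-1097))/63188 = 14701/31594; c = (63·(-1097) − 307·(-123))/63188 = -15675/31594.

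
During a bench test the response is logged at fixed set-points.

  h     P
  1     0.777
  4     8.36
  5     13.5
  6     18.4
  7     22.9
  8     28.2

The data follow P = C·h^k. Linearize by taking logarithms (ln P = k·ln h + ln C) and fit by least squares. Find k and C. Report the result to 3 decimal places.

k = 1.743, C = 0.778

Let Y = ln P. Fitting Y = k·ln h + ln C by least squares:
Sums: Σln h = 8.8128, Σ(ln h)² = 15.8331, Σln P = 13.8566, Σln h·ln P = 25.3877.
Normal system: [[15.8331, 8.8128]; [8.8128, 6]]·[k, ln C]ᵀ = [25.3877, 13.8566]ᵀ.
Solving (det = 17.3327): k = 1.74293, ln C = -0.25059, so C = exp(-0.25059) = 0.77834.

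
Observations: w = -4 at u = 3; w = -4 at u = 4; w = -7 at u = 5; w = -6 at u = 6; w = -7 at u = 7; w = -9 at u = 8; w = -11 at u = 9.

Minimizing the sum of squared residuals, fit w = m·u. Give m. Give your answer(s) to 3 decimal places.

m = -1.139

Entries of MᵀM: Σu·u = 280.
Moment sums: Σu·w = -319.
m = (-319)/280 = -1.13929.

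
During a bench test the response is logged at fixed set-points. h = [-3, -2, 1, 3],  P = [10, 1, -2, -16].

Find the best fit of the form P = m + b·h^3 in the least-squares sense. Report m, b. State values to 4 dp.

Entries of XᵀX: Σ1 = 4, Σh^3 = -7, Σh^3·h^3 = 1523.
And ΣP = -7, Σh^3·P = -712.
Determinant 4·1523 − (-7)² = 6043.
m = ((-7)·1523 − (-7)·(-712))/6043 = -15645/6043; b = (4·(-712) − (-7)·(-7))/6043 = -2897/6043.

m = -2.5889, b = -0.4794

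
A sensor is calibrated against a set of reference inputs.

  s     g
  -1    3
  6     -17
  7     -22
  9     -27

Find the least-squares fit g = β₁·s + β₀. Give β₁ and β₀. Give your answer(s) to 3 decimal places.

β₁ = -3.018, β₀ = 0.093

The normal equations are: 167·β₁ + 21·β₀ = -502;  21·β₁ + 4·β₀ = -63.
(Σs·s = 167, Σs = 21, Σ1 = 4, Σs·g = -502, Σg = -63.)
Eliminating β₀: 4·(row 1) − 21·(row 2) gives 227·β₁ = 4·(-502) − 21·(-63) = -685, so β₁ = -685/227.
Then β₀ = ((-63) − 21·(-685/227))/4 = 21/227.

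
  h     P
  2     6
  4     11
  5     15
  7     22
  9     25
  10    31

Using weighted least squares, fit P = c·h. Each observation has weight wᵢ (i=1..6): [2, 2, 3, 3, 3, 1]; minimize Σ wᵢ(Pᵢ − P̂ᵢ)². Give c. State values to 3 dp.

From the data, Σwᵢ·h·h = 605.
And Σwᵢ·h·P = 1784.
So AᵀWA·[c]ᵀ = AᵀWP: [[605]]·[c]ᵀ = [1784]ᵀ.
Hence c = 1784 / 605 ≈ 2.94876.

c = 2.949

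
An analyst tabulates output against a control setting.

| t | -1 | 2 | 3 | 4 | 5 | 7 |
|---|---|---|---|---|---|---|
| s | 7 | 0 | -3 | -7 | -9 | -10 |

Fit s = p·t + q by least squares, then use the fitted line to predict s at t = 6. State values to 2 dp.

Sums needed: Σt·t = 104, Σt = 20, Σ1 = 6.
And Σt·s = -159, Σs = -22.
AᵀA·[p, q]ᵀ = Aᵀs becomes [[104, 20]; [20, 6]]·[p, q]ᵀ = [-159, -22]ᵀ.
Eliminating q: 6·(row 1) − 20·(row 2) gives 224·p = 6·(-159) − 20·(-22) = -514, so p = -257/112.
Then q = ((-22) − 20·(-257/112))/6 = 223/56.
At t = 6: ŝ = (-257/112)·(6) + (223/56)·(1) = -137/14.

ŝ = -9.79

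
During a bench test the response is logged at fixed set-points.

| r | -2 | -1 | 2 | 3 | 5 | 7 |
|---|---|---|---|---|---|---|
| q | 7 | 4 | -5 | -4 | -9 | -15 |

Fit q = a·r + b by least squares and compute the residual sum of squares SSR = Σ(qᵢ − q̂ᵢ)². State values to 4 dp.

Compute the Gram sums: Σr·r = 92, Σr = 14, Σ1 = 6.
Right-hand side: Σr·q = -190, Σq = -22.
Δ = 92·6 − 14² = 356.
a = ((-190)·6 − 14·(-22))/356 = -208/89; b = (92·(-22) − 14·(-190))/356 = 159/89.
Residuals: 48/89, -11/89, -188/89, 109/89, 80/89, -38/89; SSR = 646/89.

SSR = 7.2584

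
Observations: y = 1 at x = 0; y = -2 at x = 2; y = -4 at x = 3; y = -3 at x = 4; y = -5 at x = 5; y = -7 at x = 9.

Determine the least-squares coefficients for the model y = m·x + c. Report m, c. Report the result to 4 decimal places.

m = -0.8399, c = -0.1139

Normal-equation sums: Σx·x = 135, Σx = 23, Σ1 = 6.
Moment sums: Σx·y = -116, Σy = -20.
Eliminating c: 6·(row 1) − 23·(row 2) gives 281·m = 6·(-116) − 23·(-20) = -236, so m = -236/281.
Then c = ((-20) − 23·(-236/281))/6 = -32/281.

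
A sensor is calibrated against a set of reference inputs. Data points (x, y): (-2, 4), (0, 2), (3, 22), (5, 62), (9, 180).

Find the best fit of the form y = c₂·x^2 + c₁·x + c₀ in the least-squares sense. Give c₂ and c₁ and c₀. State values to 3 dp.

AᵀA·[c₂, c₁, c₀]ᵀ = Aᵀy reads: 7283·c₂ + 873·c₁ + 119·c₀ = 16344;  873·c₂ + 119·c₁ + 15·c₀ = 1988;  119·c₂ + 15·c₁ + 5·c₀ = 270.
(Σx^2·x^2 = 7283, Σx^2·x = 873, Σx^2 = 119, Σx·x = 119, Σx = 15, Σ1 = 5, Σx^2·y = 16344, Σx·y = 1988, Σy = 270.)
Row-reducing yields c₂ = 52535/26293, c₁ = 52231/26293, c₀ = 12796/26293.

c₂ = 1.998, c₁ = 1.986, c₀ = 0.487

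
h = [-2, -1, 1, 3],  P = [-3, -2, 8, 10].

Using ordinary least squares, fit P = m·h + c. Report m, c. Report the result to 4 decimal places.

m = 2.8983, c = 2.5254

Forming AᵀA = [[15, 1]; [1, 4]] and AᵀP = [46, 13]ᵀ gives AᵀA·[m, c]ᵀ = AᵀP.
Eliminating c: 4·(row 1) − 1·(row 2) gives 59·m = 4·46 − 1·13 = 171, so m = 171/59.
Then c = (13 − 1·(171/59))/4 = 149/59.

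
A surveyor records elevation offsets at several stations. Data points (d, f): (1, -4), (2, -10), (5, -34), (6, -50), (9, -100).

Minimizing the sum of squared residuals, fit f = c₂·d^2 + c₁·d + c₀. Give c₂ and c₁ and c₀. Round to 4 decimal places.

c₂ = -1.0399, c₁ = -1.5609, c₀ = -1.8454

XᵀX·[c₂, c₁, c₀]ᵀ = Xᵀf reads: 8499·c₂ + 1079·c₁ + 147·c₀ = -10794;  1079·c₂ + 147·c₁ + 23·c₀ = -1394;  147·c₂ + 23·c₁ + 5·c₀ = -198.
(Σd^2·d^2 = 8499, Σd^2·d = 1079, Σd^2 = 147, Σd·d = 147, Σd = 23, Σ1 = 5, Σd^2·f = -10794, Σd·f = -1394, Σf = -198.)
Row-reducing yields c₂ = -3202/3079, c₁ = -4806/3079, c₀ = -5682/3079.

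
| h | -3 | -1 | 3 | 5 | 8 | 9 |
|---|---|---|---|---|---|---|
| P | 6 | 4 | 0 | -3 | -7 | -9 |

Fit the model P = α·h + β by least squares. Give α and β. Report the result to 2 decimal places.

Forming AᵀA = [[189, 21]; [21, 6]] and AᵀP = [-174, -9]ᵀ gives AᵀA·[α, β]ᵀ = AᵀP.
Determinant 189·6 − 21² = 693.
α = ((-174)·6 − 21·(-9))/693 = -95/77; β = (189·(-9) − 21·(-174))/693 = 31/11.

α = -1.23, β = 2.82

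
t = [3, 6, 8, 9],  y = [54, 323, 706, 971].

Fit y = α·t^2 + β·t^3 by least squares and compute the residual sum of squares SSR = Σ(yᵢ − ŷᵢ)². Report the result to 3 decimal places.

Forming AᵀA = [[12034, 99836]; [99836, 840970]] and Aᵀy = [135949, 1140557]ᵀ gives AᵀA·[α, β]ᵀ = Aᵀy.
Determinant 12034·840970 − 99836² = 153006084.
α = (135949·840970 − 99836·1140557)/153006084 = 2325161/772758; β = (12034·1140557 − 99836·135949)/153006084 = 772013/772758.
Residuals: -2326/42931, -47765/42931, 82566/42931, -6250/6133; SSR = 256647/42931.

SSR = 5.978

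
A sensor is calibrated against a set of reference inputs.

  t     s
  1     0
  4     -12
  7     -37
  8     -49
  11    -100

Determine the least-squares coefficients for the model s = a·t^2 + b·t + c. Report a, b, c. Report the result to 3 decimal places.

From the data, Σt^2·t^2 = 21395, Σt^2·t = 2251, Σt^2 = 251, Σt·t = 251, Σt = 31, Σ1 = 5.
For Aᵀs: Σt^2·s = -17241, Σt·s = -1799, Σs = -198.
Inverting the 3×3 Gram matrix, [a, b, c]ᵀ = [-187/199, 1655/1194, -1219/1194]ᵀ.

a = -0.940, b = 1.386, c = -1.021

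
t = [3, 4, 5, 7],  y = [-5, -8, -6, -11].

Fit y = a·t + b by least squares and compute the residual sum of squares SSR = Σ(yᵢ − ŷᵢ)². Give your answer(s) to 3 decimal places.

SSR = 5.886

Normal-equation sums: Σt·t = 99, Σt = 19, Σ1 = 4.
Moment sums: Σt·y = -154, Σy = -30.
Normal equations: [[99, 19]; [19, 4]]·[a, b]ᵀ = [-154, -30]ᵀ.
Determinant 99·4 − 19² = 35.
a = ((-154)·4 − 19·(-30))/35 = -46/35; b = (99·(-30) − 19·(-154))/35 = -44/35.
Residuals: 1/5, -52/35, 64/35, -19/35; SSR = 206/35.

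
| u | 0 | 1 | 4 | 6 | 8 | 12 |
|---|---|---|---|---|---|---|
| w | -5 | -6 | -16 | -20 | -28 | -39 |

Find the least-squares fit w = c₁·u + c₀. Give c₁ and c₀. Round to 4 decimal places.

Normal-equation sums: Σu·u = 261, Σu = 31, Σ1 = 6.
Right-hand side: Σu·w = -882, Σw = -114.
MᵀM·[c₁, c₀]ᵀ = Mᵀw becomes [[261, 31]; [31, 6]]·[c₁, c₀]ᵀ = [-882, -114]ᵀ.
Eliminating c₀: 6·(row 1) − 31·(row 2) gives 605·c₁ = 6·(-882) − 31·(-114) = -1758, so c₁ = -1758/605.
Then c₀ = ((-114) − 31·(-1758/605))/6 = -2412/605.

c₁ = -2.9058, c₀ = -3.9868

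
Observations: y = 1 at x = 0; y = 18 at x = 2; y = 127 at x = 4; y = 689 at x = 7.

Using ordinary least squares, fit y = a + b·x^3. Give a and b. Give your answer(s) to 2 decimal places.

Entries of AᵀA: Σ1 = 4, Σx^3 = 415, Σx^3·x^3 = 121809.
And Σy = 835, Σx^3·y = 244599.
So AᵀA·[a, b]ᵀ = Aᵀy: [[4, 415]; [415, 121809]]·[a, b]ᵀ = [835, 244599]ᵀ.
Eliminating b: 121809·(row 1) − 415·(row 2) gives 315011·a = 121809·835 − 415·244599 = 201930, so a = 201930/315011.
Then b = (244599 − 415·(201930/315011))/121809 = 631871/315011.

a = 0.64, b = 2.01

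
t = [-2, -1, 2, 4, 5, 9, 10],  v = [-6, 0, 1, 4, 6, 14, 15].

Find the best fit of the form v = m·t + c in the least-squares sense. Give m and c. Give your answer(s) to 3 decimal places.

Normal-equation sums: Σt·t = 231, Σt = 27, Σ1 = 7.
For Mᵀv: Σt·v = 336, Σv = 34.
MᵀM·[m, c]ᵀ = Mᵀv becomes [[231, 27]; [27, 7]]·[m, c]ᵀ = [336, 34]ᵀ.
Eliminating c: 7·(row 1) − 27·(row 2) gives 888·m = 7·336 − 27·34 = 1434, so m = 239/148.
Then c = (34 − 27·(239/148))/7 = -203/148.

m = 1.615, c = -1.372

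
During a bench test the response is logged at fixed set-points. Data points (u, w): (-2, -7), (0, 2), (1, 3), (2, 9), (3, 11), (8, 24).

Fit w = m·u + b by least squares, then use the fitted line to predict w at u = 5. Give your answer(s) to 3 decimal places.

ŵ = 16.103

The normal system AᵀA·[m, b]ᵀ = Aᵀw is [[82, 12]; [12, 6]]·[m, b]ᵀ = [260, 42]ᵀ.
det = 82·6 − 12² = 348.
m = (260·6 − 12·42)/348 = 88/29; b = (82·42 − 12·260)/348 = 27/29.
At u = 5: ŵ = (88/29)·(5) + (27/29)·(1) = 467/29.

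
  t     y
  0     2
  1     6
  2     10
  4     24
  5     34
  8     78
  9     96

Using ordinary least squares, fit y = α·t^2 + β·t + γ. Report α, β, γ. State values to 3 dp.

α = 1.001, β = 1.355, γ = 2.792

Entries of MᵀM: Σt^2·t^2 = 11555, Σt^2·t = 1439, Σt^2 = 191, Σt·t = 191, Σt = 29, Σ1 = 7.
Moment sums: Σt^2·y = 14048, Σt·y = 1780, Σy = 250.
Normal equations: [[11555, 1439, 191]; [1439, 191, 29]; [191, 29, 7]]·[α, β, γ]ᵀ = [14048, 1780, 250]ᵀ.
Solving the 3×3 system (Gaussian elimination) gives α = 52447/52401, β = 70997/52401, γ = 48760/17467.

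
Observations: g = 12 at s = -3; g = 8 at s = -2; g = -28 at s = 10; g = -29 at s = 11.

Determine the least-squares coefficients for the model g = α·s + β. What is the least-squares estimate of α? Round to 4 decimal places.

From the data, Σs·s = 234, Σs = 16, Σ1 = 4.
Right-hand side: Σs·g = -651, Σg = -37.
Normal equations: [[234, 16]; [16, 4]]·[α, β]ᵀ = [-651, -37]ᵀ.
Determinant 234·4 − 16² = 680.
α = ((-651)·4 − 16·(-37))/680 = -503/170; β = (234·(-37) − 16·(-651))/680 = 879/340.

α = -2.9588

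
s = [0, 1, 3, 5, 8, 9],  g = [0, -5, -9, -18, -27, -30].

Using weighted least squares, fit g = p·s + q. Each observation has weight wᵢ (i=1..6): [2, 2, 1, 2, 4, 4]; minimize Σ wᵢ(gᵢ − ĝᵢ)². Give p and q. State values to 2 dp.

p = -3.27, q = -0.75

Forming MᵀWM = [[641, 83]; [83, 15]] and MᵀWg = [-2161, -283]ᵀ gives MᵀWM·[p, q]ᵀ = MᵀWg.
det = 641·15 − 83² = 2726.
p = ((-2161)·15 − 83·(-283))/2726 = -4463/1363; q = (641·(-283) − 83·(-2161))/2726 = -1020/1363.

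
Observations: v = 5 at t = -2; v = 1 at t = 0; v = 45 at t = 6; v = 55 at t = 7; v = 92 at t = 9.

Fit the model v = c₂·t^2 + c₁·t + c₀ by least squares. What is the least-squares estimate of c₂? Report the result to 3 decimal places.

c₂ = 1.043

Normal-equation sums: Σt^2·t^2 = 10274, Σt^2·t = 1280, Σt^2 = 170, Σt·t = 170, Σt = 20, Σ1 = 5.
And Σt^2·v = 11787, Σt·v = 1473, Σv = 198.
So MᵀM·[c₂, c₁, c₀]ᵀ = Mᵀv: [[10274, 1280, 170]; [1280, 170, 20]; [170, 20, 5]]·[c₂, c₁, c₀]ᵀ = [11787, 1473, 198]ᵀ.
Row-reducing yields c₂ = 515/494, c₁ = 1523/2470, c₀ = 417/247.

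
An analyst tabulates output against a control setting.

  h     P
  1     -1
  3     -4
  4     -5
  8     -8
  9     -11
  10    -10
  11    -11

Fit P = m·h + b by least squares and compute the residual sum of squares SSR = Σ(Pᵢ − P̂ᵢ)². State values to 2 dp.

Normal-equation sums: Σh·h = 392, Σh = 46, Σ1 = 7.
Moment sums: Σh·P = -417, ΣP = -50.
So XᵀX·[m, b]ᵀ = XᵀP: [[392, 46]; [46, 7]]·[m, b]ᵀ = [-417, -50]ᵀ.
Determinant 392·7 − 46² = 628.
m = ((-417)·7 − 46·(-50))/628 = -619/628; b = (392·(-50) − 46·(-417))/628 = -209/314.
Residuals: 409/628, -237/628, -123/314, 173/314, -919/628, 82/157, 319/628; SSR = 2321/628.

SSR = 3.70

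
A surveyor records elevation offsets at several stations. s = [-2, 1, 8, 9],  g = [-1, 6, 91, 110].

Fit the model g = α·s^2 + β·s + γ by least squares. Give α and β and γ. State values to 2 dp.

Setting ∂/∂α … = 0 gives: 10674·α + 1234·β + 150·γ = 14736;  1234·α + 150·β + 16·γ = 1726;  150·α + 16·β + 4·γ = 206.
Inverting the 3×3 Gram matrix, [α, β, γ]ᵀ = [15539/16129, 54612/16129, 29483/16129]ᵀ.

α = 0.96, β = 3.39, γ = 1.83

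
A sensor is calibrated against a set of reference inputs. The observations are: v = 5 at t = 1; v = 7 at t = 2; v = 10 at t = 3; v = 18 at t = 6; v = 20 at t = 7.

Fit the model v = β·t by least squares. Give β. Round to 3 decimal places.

β = 3.000

With design matrix X, XᵀX = [[99]] and Xᵀv = [297]ᵀ.
Hence β = 297 / 99 ≈ 3.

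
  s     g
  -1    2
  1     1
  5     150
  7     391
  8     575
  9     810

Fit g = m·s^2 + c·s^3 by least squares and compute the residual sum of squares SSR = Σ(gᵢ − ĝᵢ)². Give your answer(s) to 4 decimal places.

The normal system MᵀM·[m, c]ᵀ = Mᵀg is [[13685, 111749]; [111749, 926861]]·[m, c]ᵀ = [125322, 1037752]ᵀ.
Eliminating c: 926861·(row 1) − 111749·(row 2) gives 196253784·m = 926861·125322 − 111749·1037752 = 188325994, so m = 94162997/98126892.
Then c = (1037752 − 111749·(94162997/98126892))/926861 = 98513971/98126892.
Residuals: 100302379/49063446, -2626391/2725747, 12678125/24531723, -6110689/16354482, -10655515/24531723, 1080414/2725747; SSR = 287522893/49063446.

SSR = 5.8602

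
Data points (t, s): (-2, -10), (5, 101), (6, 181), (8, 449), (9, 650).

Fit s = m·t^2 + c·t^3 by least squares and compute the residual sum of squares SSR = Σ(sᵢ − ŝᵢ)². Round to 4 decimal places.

SSR = 3.4384

Entries of MᵀM: Σt^2·t^2 = 12594, Σt^2·t^3 = 102686, Σt^3·t^3 = 855930.
Right-hand side: Σt^2·s = 90387, Σt^3·s = 755539.
So MᵀM·[m, c]ᵀ = Mᵀs: [[12594, 102686]; [102686, 855930]]·[m, c]ᵀ = [90387, 755539]ᵀ.
Eliminating c: 855930·(row 1) − 102686·(row 2) gives 235167824·m = 855930·90387 − 102686·755539 = -218332844, so m = -54583211/58791956.
Then c = (755539 − 102686·(-54583211/58791956))/855930 = 58444671/58791956.
Residuals: 24492663/14697989, -754011/14697989, -4427326/14697989, -8189451/14697989, 7461583/14697989; SSR = 50537704/14697989.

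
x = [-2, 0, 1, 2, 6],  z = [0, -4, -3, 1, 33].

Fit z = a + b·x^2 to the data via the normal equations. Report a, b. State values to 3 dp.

a = -3.814, b = 1.024

Entries of MᵀM: Σ1 = 5, Σx^2 = 45, Σx^2·x^2 = 1329.
And Σz = 27, Σx^2·z = 1189.
Eliminating b: 1329·(row 1) − 45·(row 2) gives 4620·a = 1329·27 − 45·1189 = -17622, so a = -267/70.
Then b = (1189 − 45·(-267/70))/1329 = 43/42.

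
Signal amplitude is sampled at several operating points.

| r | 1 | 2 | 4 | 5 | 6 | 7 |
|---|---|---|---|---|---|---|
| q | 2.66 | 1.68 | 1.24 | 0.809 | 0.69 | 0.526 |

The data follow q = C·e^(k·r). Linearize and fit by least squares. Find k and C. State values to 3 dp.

Let Y = ln q. Fitting Y = k·r + ln C by least squares:
Σr = 25.0000, Σ(r)² = 131.0000, Σln q = 0.4868, Σr·ln q = -4.9070.
Equations: 131.0000·k + 25.0000·ln C = -4.9070;  25.0000·k + 6·ln C = 0.4868.
Slope k = (n·Σr·ln q − Σr·Σln q)/(n·Σ(r)² − (Σr)²) = (6·-4.9070 − 25.0000·0.4868)/161.0000 = -0.25845; ln C = (Σln q − k·Σr)/n = 1.15801, so C = exp(1.15801) = 3.18359.

k = -0.258, C = 3.184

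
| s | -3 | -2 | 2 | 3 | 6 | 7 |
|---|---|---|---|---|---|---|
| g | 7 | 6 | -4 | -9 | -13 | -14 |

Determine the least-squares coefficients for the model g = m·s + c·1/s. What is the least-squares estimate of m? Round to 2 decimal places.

Setting ∂/∂m … = 0 gives: 111·m + 6·c = -244;  6·m + (151/196)·c = -29/2.
(Σs·s = 111, Σs·1/s = 6, Σ1/s·1/s = 151/196, Σs·g = -244, Σ1/s·g = -29/2.)
Eliminating c: (151/196)·(row 1) − 6·(row 2) gives (9705/196)·m = (151/196)·(-244) − 6·(-29/2) = -4948/49, so m = -19792/9705.
Then c = ((-29/2) − 6·(-19792/9705))/(151/196) = -9506/3235.

m = -2.04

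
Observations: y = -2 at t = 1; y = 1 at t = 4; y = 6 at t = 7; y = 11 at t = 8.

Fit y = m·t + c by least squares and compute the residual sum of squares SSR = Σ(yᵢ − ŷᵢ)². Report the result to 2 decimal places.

With design matrix A, AᵀA = [[130, 20]; [20, 4]] and Aᵀy = [132, 16]ᵀ.
Eliminating c: 4·(row 1) − 20·(row 2) gives 120·m = 4·132 − 20·16 = 208, so m = 26/15.
Then c = (16 − 20·(26/15))/4 = -14/3.
Residuals: 14/15, -19/15, -22/15, 9/5; SSR = 118/15.

SSR = 7.87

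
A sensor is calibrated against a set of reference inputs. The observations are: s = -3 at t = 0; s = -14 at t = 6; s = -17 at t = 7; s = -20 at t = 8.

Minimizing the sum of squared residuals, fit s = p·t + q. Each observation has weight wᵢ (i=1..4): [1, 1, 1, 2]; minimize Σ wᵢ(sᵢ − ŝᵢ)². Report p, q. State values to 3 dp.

Normal-equation sums: Σwᵢ·t·t = 213, Σwᵢ·t = 29, Σwᵢ·1 = 5.
And Σwᵢ·t·s = -523, Σwᵢ·s = -74.
XᵀWX·[p, q]ᵀ = XᵀWs becomes [[213, 29]; [29, 5]]·[p, q]ᵀ = [-523, -74]ᵀ.
Eliminating q: 5·(row 1) − 29·(row 2) gives 224·p = 5·(-523) − 29·(-74) = -469, so p = -67/32.
Then q = ((-74) − 29·(-67/32))/5 = -85/32.

p = -2.094, q = -2.656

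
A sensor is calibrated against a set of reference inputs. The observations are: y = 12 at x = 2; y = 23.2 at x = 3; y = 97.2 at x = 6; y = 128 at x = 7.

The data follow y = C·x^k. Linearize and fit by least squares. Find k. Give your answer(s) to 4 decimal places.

k = 1.9250

With ln yᵢ as the transformed response and ln xᵢ as the regressor:
Over the data: Σln x = 5.5294, Σ(ln x)² = 8.6844, Σln y = 15.0579, Σln x·ln y = 22.8187.
Normal system: [[8.6844, 5.5294]; [5.5294, 4]]·[k, ln C]ᵀ = [22.8187, 15.0579]ᵀ.
Solving (det = 4.1629): k = 1.92496, ln C = 1.10348.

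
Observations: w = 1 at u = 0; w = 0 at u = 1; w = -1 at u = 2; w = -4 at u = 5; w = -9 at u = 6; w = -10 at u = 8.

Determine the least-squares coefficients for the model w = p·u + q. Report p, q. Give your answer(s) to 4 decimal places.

Compute the Gram sums: Σu·u = 130, Σu = 22, Σ1 = 6.
For Aᵀw: Σu·w = -156, Σw = -23.
So AᵀA·[p, q]ᵀ = Aᵀw: [[130, 22]; [22, 6]]·[p, q]ᵀ = [-156, -23]ᵀ.
det = 130·6 − 22² = 296.
p = ((-156)·6 − 22·(-23))/296 = -215/148; q = (130·(-23) − 22·(-156))/296 = 221/148.

p = -1.4527, q = 1.4932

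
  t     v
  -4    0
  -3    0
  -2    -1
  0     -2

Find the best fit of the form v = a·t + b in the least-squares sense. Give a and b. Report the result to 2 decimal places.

Normal-equation sums: Σt·t = 29, Σt = -9, Σ1 = 4.
Moment sums: Σt·v = 2, Σv = -3.
Normal equations: [[29, -9]; [-9, 4]]·[a, b]ᵀ = [2, -3]ᵀ.
Determinant 29·4 − (-9)² = 35.
a = (2·4 − (-9)·(-3))/35 = -19/35; b = (29·(-3) − (-9)·2)/35 = -69/35.

a = -0.54, b = -1.97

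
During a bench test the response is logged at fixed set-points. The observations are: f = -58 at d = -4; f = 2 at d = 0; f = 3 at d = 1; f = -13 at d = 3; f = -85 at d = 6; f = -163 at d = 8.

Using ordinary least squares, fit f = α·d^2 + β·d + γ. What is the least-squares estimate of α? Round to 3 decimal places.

α = -3.003

Compute the Gram sums: Σd^2·d^2 = 5730, Σd^2·d = 692, Σd^2 = 126, Σd·d = 126, Σd = 14, Σ1 = 6.
Moment sums: Σd^2·f = -14534, Σd·f = -1618, Σf = -314.
So XᵀX·[α, β, γ]ᵀ = Xᵀf: [[5730, 692, 126]; [692, 126, 14]; [126, 14, 6]]·[α, β, γ]ᵀ = [-14534, -1618, -314]ᵀ.
Inverting the 3×3 Gram matrix, [α, β, γ]ᵀ = [-97176/32359, 107438/32359, 96553/32359]ᵀ.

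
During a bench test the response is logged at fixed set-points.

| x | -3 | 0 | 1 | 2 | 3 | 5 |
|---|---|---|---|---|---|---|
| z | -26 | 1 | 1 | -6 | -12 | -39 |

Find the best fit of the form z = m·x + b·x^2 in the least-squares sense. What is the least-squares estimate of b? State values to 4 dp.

b = -2.0519

Compute the Gram sums: Σx·x = 48, Σx·x^2 = 134, Σx^2·x^2 = 804.
Moment sums: Σx·z = -164, Σx^2·z = -1340.
Normal equations: [[48, 134]; [134, 804]]·[m, b]ᵀ = [-164, -1340]ᵀ.
det = 48·804 − 134² = 20636.
m = ((-164)·804 − 134·(-1340))/20636 = 178/77; b = (48·(-1340) − 134·(-164))/20636 = -158/77.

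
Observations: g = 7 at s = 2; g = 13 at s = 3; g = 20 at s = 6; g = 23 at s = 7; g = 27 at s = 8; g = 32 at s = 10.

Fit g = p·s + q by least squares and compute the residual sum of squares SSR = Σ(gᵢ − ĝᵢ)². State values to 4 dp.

SSR = 5.3333

Compute the Gram sums: Σs·s = 262, Σs = 36, Σ1 = 6.
For Xᵀg: Σs·g = 870, Σg = 122.
Normal equations: [[262, 36]; [36, 6]]·[p, q]ᵀ = [870, 122]ᵀ.
Δ = 262·6 − 36² = 276.
p = (870·6 − 36·122)/276 = 3; q = (262·122 − 36·870)/276 = 7/3.
Residuals: -4/3, 5/3, -1/3, -1/3, 2/3, -1/3; SSR = 16/3.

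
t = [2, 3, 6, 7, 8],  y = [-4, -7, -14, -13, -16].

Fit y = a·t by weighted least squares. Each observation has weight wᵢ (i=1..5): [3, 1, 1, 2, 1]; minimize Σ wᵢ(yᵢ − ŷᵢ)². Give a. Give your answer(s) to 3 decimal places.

a = -2.005

Entries of AᵀWA: Σwᵢ·t·t = 219.
Moment sums: Σwᵢ·t·y = -439.
Normal equations: [[219]]·[a]ᵀ = [-439]ᵀ.
Hence a = -439 / 219 ≈ -2.00457.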